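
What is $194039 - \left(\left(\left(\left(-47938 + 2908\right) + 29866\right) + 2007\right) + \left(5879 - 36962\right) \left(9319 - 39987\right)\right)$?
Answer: $-953046248$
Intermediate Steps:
$194039 - \left(\left(\left(\left(-47938 + 2908\right) + 29866\right) + 2007\right) + \left(5879 - 36962\right) \left(9319 - 39987\right)\right) = 194039 - \left(\left(\left(-45030 + 29866\right) + 2007\right) - -953253444\right) = 194039 - \left(\left(-15164 + 2007\right) + 953253444\right) = 194039 - \left(-13157 + 953253444\right) = 194039 - 953240287 = -953046248$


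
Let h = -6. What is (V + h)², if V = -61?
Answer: 4489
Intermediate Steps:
(V + h)² = (-61 - 6)² = (-67)² = 4489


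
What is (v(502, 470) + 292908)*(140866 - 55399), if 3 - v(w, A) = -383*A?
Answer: 40419139107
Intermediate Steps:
v(w, A) = 3 + 383*A (v(w, A) = 3 - (-383)*A = 3 + 383*A)
(v(502, 470) + 292908)*(140866 - 55399) = ((3 + 383*470) + 292908)*(140866 - 55399) = ((3 + 180010) + 292908)*85467 = (180013 + 292908)*85467 = 472921*85467 = 40419139107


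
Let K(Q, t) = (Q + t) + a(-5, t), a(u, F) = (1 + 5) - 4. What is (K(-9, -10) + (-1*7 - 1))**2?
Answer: 625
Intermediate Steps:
a(u, F) = 2 (a(u, F) = 6 - 4 = 2)
K(Q, t) = 2 + Q + t (K(Q, t) = (Q + t) + 2 = 2 + Q + t)
(K(-9, -10) + (-1*7 - 1))**2 = ((2 - 9 - 10) + (-1*7 - 1))**2 = (-17 + (-7 - 1))**2 = (-17 - 8)**2 = (-25)**2 = 625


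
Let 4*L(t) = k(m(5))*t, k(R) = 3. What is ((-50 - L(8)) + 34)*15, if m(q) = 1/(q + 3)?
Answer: -330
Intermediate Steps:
m(q) = 1/(3 + q)
L(t) = 3*t/4 (L(t) = (3*t)/4 = 3*t/4)
((-50 - L(8)) + 34)*15 = ((-50 - 3*8/4) + 34)*15 = ((-50 - 1*6) + 34)*15 = ((-50 - 6) + 34)*15 = (-56 + 34)*15 = -22*15 = -330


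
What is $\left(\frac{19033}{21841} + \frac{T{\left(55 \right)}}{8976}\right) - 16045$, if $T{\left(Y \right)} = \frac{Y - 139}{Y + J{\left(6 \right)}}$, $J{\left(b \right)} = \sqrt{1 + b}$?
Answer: $- \frac{71914556262323}{4482297384} + \frac{7 \sqrt{7}}{2257464} \approx -16044.0$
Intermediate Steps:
$T{\left(Y \right)} = \frac{-139 + Y}{Y + \sqrt{7}}$ ($T{\left(Y \right)} = \frac{Y - 139}{Y + \sqrt{1 + 6}} = \frac{-139 + Y}{Y + \sqrt{7}}$)
$\left(\frac{19033}{21841} + \frac{T{\left(55 \right)}}{8976}\right) - 16045 = \left(\frac{19033}{21841} + \frac{\frac{1}{55 + \sqrt{7}} \left(-139 + 55\right)}{8976}\right) - 16045 = \left(19033 \cdot \frac{1}{21841} + \frac{1}{55 + \sqrt{7}} \left(-84\right) \frac{1}{8976}\right) - 16045 = \left(\frac{19033}{21841} + - \frac{84}{55 + \sqrt{7}} \cdot \frac{1}{8976}\right) - 16045 = \left(\frac{19033}{21841} - \frac{7}{748 \left(55 + \sqrt{7}\right)}\right) - 16045 = - \frac{350419812}{21841} - \frac{7}{748 \left(55 + \sqrt{7}\right)}$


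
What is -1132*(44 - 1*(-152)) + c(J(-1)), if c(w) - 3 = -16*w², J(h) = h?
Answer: -221885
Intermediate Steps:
c(w) = 3 - 16*w²
-1132*(44 - 1*(-152)) + c(J(-1)) = -1132*(44 - 1*(-152)) + (3 - 16*(-1)²) = -1132*(44 + 152) + (3 - 16*1) = -1132*196 + (3 - 16) = -221872 - 13 = -221885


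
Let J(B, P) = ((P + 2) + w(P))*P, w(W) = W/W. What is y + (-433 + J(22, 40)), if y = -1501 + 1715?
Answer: 1501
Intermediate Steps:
w(W) = 1
J(B, P) = P*(3 + P) (J(B, P) = ((P + 2) + 1)*P = ((2 + P) + 1)*P = (3 + P)*P = P*(3 + P))
y = 214
y + (-433 + J(22, 40)) = 214 + (-433 + 40*(3 + 40)) = 214 + (-433 + 40*43) = 214 + (-433 + 1720) = 214 + 1287 = 1501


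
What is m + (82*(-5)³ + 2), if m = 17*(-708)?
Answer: -22284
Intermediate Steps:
m = -12036
m + (82*(-5)³ + 2) = -12036 + (82*(-5)³ + 2) = -12036 + (82*(-125) + 2) = -12036 + (-10250 + 2) = -12036 - 10248 = -22284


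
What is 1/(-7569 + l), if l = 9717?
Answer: 1/2148 ≈ 0.00046555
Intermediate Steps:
1/(-7569 + l) = 1/(-7569 + 9717) = 1/2148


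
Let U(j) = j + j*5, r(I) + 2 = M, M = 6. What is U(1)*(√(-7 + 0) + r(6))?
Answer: 24 + 6*I*√7 ≈ 24.0 + 15.875*I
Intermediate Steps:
r(I) = 4 (r(I) = -2 + 6 = 4)
U(j) = 6*j (U(j) = j + 5*j = 6*j)
U(1)*(√(-7 + 0) + r(6)) = (6*1)*(√(-7 + 0) + 4) = 6*(√(-7) + 4) = 6*(I*√7 + 4) = 6*(4 + I*√7) = 24 + 6*I*√7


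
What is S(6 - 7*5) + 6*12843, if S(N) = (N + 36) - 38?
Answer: 77027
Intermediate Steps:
S(N) = -2 + N (S(N) = (36 + N) - 38 = -2 + N)
S(6 - 7*5) + 6*12843 = (-2 + (6 - 7*5)) + 6*12843 = (-2 + (6 - 35)) + 77058 = (-2 - 29) + 77058 = -31 + 77058 = 77027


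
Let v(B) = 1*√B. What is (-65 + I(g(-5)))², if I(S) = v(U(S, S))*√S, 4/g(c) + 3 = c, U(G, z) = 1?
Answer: (130 - I*√2)²/4 ≈ 4224.5 - 91.924*I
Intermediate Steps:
v(B) = √B
g(c) = 4/(-3 + c)
I(S) = √S (I(S) = √1*√S = 1*√S = √S)
(-65 + I(g(-5)))² = (-65 + √(4/(-3 - 5)))² = (-65 + √(4/(-8)))² = (-65 + √(4*(-⅛)))² = (-65 + √(-½))² = (-65 + I*√2/2)²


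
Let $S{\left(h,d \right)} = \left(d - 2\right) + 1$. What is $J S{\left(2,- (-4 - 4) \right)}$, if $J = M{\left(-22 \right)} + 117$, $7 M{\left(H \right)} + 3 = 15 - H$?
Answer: $853$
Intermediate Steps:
$M{\left(H \right)} = \frac{12}{7} - \frac{H}{7}$ ($M{\left(H \right)} = - \frac{3}{7} + \frac{15 - H}{7} = - \frac{3}{7} - \left(- \frac{15}{7} + \frac{H}{7}\right) = \frac{12}{7} - \frac{H}{7}$)
$S{\left(h,d \right)} = -1 + d$ ($S{\left(h,d \right)} = \left(-2 + d\right) + 1 = -1 + d$)
$J = \frac{853}{7}$ ($J = \left(\frac{12}{7} - - \frac{22}{7}\right) + 117 = \left(\frac{12}{7} + \frac{22}{7}\right) + 117 = \frac{34}{7} + 117 = \frac{853}{7} \approx 121.86$)
$J S{\left(2,- (-4 - 4) \right)} = \frac{853 \left(-1 - \left(-4 - 4\right)\right)}{7} = \frac{853 \left(-1 - -8\right)}{7} = \frac{853 \left(-1 + 8\right)}{7} = \frac{853}{7} \cdot 7 = 853$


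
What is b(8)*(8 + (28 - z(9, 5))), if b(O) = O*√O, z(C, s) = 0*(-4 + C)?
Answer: 576*√2 ≈ 814.59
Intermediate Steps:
z(C, s) = 0
b(O) = O^(3/2)
b(8)*(8 + (28 - z(9, 5))) = 8^(3/2)*(8 + (28 - 1*0)) = (16*√2)*(8 + (28 + 0)) = (16*√2)*(8 + 28) = (16*√2)*36 = 576*√2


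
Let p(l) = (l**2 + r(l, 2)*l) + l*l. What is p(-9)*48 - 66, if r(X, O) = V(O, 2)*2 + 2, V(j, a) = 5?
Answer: 2526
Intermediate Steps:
r(X, O) = 12 (r(X, O) = 5*2 + 2 = 10 + 2 = 12)
p(l) = 2*l**2 + 12*l (p(l) = (l**2 + 12*l) + l*l = (l**2 + 12*l) + l**2 = 2*l**2 + 12*l)
p(-9)*48 - 66 = (2*(-9)*(6 - 9))*48 - 66 = (2*(-9)*(-3))*48 - 66 = 54*48 - 66 = 2592 - 66 = 2526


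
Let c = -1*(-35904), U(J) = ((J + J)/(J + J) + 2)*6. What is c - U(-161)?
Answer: 35886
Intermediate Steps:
U(J) = 18 (U(J) = ((2*J)/((2*J)) + 2)*6 = ((2*J)*(1/(2*J)) + 2)*6 = (1 + 2)*6 = 3*6 = 18)
c = 35904
c - U(-161) = 35904 - 1*18 = 35904 - 18 = 35886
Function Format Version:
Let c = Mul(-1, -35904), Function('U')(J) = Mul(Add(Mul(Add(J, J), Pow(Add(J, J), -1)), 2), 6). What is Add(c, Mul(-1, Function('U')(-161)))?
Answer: 35886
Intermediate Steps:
Function('U')(J) = 18 (Function('U')(J) = Mul(Add(Mul(Mul(2, J), Pow(Mul(2, J), -1)), 2), 6) = Mul(Add(Mul(Mul(2, J), Mul(Rational(1, 2), Pow(J, -1))), 2), 6) = Mul(Add(1, 2), 6) = Mul(3, 6) = 18)
c = 35904
Add(c, Mul(-1, Function('U')(-161))) = Add(35904, Mul(-1, 18)) = Add(35904, -18) = 35886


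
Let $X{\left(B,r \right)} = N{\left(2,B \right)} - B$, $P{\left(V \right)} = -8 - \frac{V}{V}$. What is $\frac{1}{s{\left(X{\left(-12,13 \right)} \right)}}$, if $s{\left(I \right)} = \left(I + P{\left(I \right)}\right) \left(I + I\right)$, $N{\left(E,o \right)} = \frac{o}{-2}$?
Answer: $\frac{1}{324} \approx 0.0030864$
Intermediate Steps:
$N{\left(E,o \right)} = - \frac{o}{2}$ ($N{\left(E,o \right)} = o \left(- \frac{1}{2}\right) = - \frac{o}{2}$)
$P{\left(V \right)} = -9$ ($P{\left(V \right)} = -8 - 1 = -9$)
$X{\left(B,r \right)} = - \frac{3 B}{2}$ ($X{\left(B,r \right)} = - \frac{B}{2} - B = - \frac{3 B}{2}$)
$s{\left(I \right)} = 2 I \left(-9 + I\right)$ ($s{\left(I \right)} = \left(I - 9\right) \left(I + I\right) = \left(-9 + I\right) 2 I = 2 I \left(-9 + I\right)$)
$\frac{1}{s{\left(X{\left(-12,13 \right)} \right)}} = \frac{1}{2 \left(\left(- \frac{3}{2}\right) \left(-12\right)\right) \left(-9 - -18\right)} = \frac{1}{2 \cdot 18 \left(-9 + 18\right)} = \frac{1}{2 \cdot 18 \cdot 9} = \frac{1}{324}$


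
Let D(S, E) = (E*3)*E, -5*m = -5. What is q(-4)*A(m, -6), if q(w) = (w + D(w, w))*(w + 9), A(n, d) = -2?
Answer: -440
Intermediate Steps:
m = 1 (m = -⅕*(-5) = 1)
D(S, E) = 3*E² (D(S, E) = (3*E)*E = 3*E²)
q(w) = (9 + w)*(w + 3*w²) (q(w) = (w + 3*w²)*(w + 9) = (w + 3*w²)*(9 + w) = (9 + w)*(w + 3*w²))
q(-4)*A(m, -6) = -4*(9 + 3*(-4)² + 28*(-4))*(-2) = -4*(9 + 3*16 - 112)*(-2) = -4*(9 + 48 - 112)*(-2) = -4*(-55)*(-2) = 220*(-2) = -440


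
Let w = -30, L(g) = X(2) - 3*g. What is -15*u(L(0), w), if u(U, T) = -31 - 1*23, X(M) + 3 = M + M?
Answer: 810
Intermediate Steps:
X(M) = -3 + 2*M (X(M) = -3 + (M + M) = -3 + 2*M)
L(g) = 1 - 3*g (L(g) = (-3 + 2*2) - 3*g = (-3 + 4) - 3*g = 1 - 3*g)
u(U, T) = -54 (u(U, T) = -31 - 23 = -54)
-15*u(L(0), w) = -15*(-54) = 810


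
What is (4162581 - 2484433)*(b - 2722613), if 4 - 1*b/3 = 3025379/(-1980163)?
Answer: -9047205801505826248/1980163 ≈ -4.5689e+12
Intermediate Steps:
b = 32838093/1980163 (b = 12 - 9076137/(-1980163) = 12 - 9076137*(-1)/1980163 = 12 - 3*(-3025379/1980163) = 12 + 9076137/1980163 = 32838093/1980163 ≈ 16.584)
(4162581 - 2484433)*(b - 2722613) = (4162581 - 2484433)*(32838093/1980163 - 2722613) = 1678148*(-5391184687826/1980163) = -9047205801505826248/1980163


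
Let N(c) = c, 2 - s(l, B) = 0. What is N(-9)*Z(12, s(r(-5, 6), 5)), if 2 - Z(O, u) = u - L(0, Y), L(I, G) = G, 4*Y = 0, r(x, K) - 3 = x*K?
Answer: 0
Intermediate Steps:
r(x, K) = 3 + K*x (r(x, K) = 3 + x*K = 3 + K*x)
Y = 0 (Y = (1/4)*0 = 0)
s(l, B) = 2 (s(l, B) = 2 - 1*0 = 2 + 0 = 2)
Z(O, u) = 2 - u (Z(O, u) = 2 - (u - 1*0) = 2 - (u + 0) = 2 - u)
N(-9)*Z(12, s(r(-5, 6), 5)) = -9*(2 - 1*2) = -9*(2 - 2) = -9*0 = 0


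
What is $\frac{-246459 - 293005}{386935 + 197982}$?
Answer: $- \frac{539464}{584917} \approx -0.92229$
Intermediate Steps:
$\frac{-246459 - 293005}{386935 + 197982} = - \frac{539464}{584917}$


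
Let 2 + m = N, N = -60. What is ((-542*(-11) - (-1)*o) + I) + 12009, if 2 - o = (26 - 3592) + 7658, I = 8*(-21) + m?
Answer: 13651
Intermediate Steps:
m = -62 (m = -2 - 60 = -62)
I = -230 (I = 8*(-21) - 62 = -168 - 62 = -230)
o = -4090 (o = 2 - ((26 - 3592) + 7658) = 2 - (-3566 + 7658) = 2 - 1*4092 = 2 - 4092 = -4090)
((-542*(-11) - (-1)*o) + I) + 12009 = ((-542*(-11) - (-1)*(-4090)) - 230) + 12009 = ((5962 - 1*4090) - 230) + 12009 = ((5962 - 4090) - 230) + 12009 = (1872 - 230) + 12009 = 1642 + 12009 = 13651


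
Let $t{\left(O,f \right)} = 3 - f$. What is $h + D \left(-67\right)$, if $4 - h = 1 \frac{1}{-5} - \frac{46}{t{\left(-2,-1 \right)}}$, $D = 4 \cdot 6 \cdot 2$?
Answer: $- \frac{32003}{10} \approx -3200.3$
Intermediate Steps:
$D = 48$ ($D = 24 \cdot 2 = 48$)
$h = \frac{157}{10}$ ($h = 4 - \left(1 \frac{1}{-5} - \frac{46}{3 - -1}\right) = 4 - \left(1 \left(- \frac{1}{5}\right) - \frac{46}{3 + 1}\right) = 4 - \left(- \frac{1}{5} - \frac{46}{4}\right) = 4 - \left(- \frac{1}{5} - \frac{23}{2}\right) = 4 - - \frac{117}{10} = 4 + \frac{117}{10} = \frac{157}{10} \approx 15.7$)
$h + D \left(-67\right) = \frac{157}{10} + 48 \left(-67\right) = \frac{157}{10} - 3216 = - \frac{32003}{10}$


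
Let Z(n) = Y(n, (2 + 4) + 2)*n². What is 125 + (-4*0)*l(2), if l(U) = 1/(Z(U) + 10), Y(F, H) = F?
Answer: 125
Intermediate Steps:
Z(n) = n³ (Z(n) = n*n² = n³)
l(U) = 1/(10 + U³) (l(U) = 1/(U³ + 10) = 1/(10 + U³))
125 + (-4*0)*l(2) = 125 + (-4*0)/(10 + 2³) = 125 + 0/(10 + 8) = 125 + 0/18 = 125 + 0*(1/18) = 125 + 0 = 125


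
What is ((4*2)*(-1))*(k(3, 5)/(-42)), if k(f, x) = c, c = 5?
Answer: 20/21 ≈ 0.95238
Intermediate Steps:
k(f, x) = 5
((4*2)*(-1))*(k(3, 5)/(-42)) = ((4*2)*(-1))*(5/(-42)) = (8*(-1))*(5*(-1/42)) = -8*(-5/42) = 20/21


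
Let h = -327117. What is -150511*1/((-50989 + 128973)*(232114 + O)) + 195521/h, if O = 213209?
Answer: -2263371993602753/3786713897372448 ≈ -0.59771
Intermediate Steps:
-150511*1/((-50989 + 128973)*(232114 + O)) + 195521/h = -150511*1/((-50989 + 128973)*(232114 + 213209)) + 195521/(-327117) = -150511/(445323*77984) + 195521*(-1/327117) = -150511/34728068832 - 195521/327117 = -2263371993602753/3786713897372448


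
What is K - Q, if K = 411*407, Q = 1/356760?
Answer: 59677742519/356760 ≈ 1.6728e+5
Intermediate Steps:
Q = 1/356760 ≈ 2.8030e-6
K = 167277
K - Q = 167277 - 1*1/356760 = 167277 - 1/356760 = 59677742519/356760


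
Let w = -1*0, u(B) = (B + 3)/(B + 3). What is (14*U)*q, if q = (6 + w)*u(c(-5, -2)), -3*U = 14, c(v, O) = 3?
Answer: -392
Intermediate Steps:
u(B) = 1 (u(B) = (3 + B)/(3 + B) = 1)
U = -14/3 (U = -1/3*14 = -14/3 ≈ -4.6667)
w = 0
q = 6 (q = (6 + 0)*1 = 6*1 = 6)
(14*U)*q = (14*(-14/3))*6 = -196/3*6 = -392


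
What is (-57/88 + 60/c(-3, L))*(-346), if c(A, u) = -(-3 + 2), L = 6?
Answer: -903579/44 ≈ -20536.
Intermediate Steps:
c(A, u) = 1 (c(A, u) = -1*(-1) = 1)
(-57/88 + 60/c(-3, L))*(-346) = (-57/88 + 60/1)*(-346) = (-57*1/88 + 60*1)*(-346) = (-57/88 + 60)*(-346) = (5223/88)*(-346) = -903579/44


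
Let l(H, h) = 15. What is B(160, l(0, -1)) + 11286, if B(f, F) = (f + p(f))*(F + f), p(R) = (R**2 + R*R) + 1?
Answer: 8999461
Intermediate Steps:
p(R) = 1 + 2*R**2 (p(R) = (R**2 + R**2) + 1 = 2*R**2 + 1 = 1 + 2*R**2)
B(f, F) = (F + f)*(1 + f + 2*f**2) (B(f, F) = (f + (1 + 2*f**2))*(F + f) = (1 + f + 2*f**2)*(F + f) = (F + f)*(1 + f + 2*f**2))
B(160, l(0, -1)) + 11286 = (15 + 160 + 160**2 + 2*160**3 + 15*160 + 2*15*160**2) + 11286 = (15 + 160 + 25600 + 2*4096000 + 2400 + 2*15*25600) + 11286 = (15 + 160 + 25600 + 8192000 + 2400 + 768000) + 11286 = 8988175 + 11286 = 8999461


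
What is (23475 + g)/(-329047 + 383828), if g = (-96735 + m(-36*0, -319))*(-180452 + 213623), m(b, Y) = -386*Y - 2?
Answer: 875638362/54781 ≈ 15984.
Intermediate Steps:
m(b, Y) = -2 - 386*Y
g = 875614887 (g = (-96735 + (-2 - 386*(-319)))*(-180452 + 213623) = (-96735 + (-2 + 123134))*33171 = (-96735 + 123132)*33171 = 26397*33171 = 875614887)
(23475 + g)/(-329047 + 383828) = (23475 + 875614887)/(-329047 + 383828) = 875638362/54781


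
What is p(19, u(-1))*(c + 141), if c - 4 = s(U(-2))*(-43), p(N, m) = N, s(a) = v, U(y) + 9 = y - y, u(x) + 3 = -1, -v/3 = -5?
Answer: -9500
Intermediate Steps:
v = 15 (v = -3*(-5) = 15)
u(x) = -4 (u(x) = -3 - 1 = -4)
U(y) = -9 (U(y) = -9 + (y - y) = -9 + 0 = -9)
s(a) = 15
c = -641 (c = 4 + 15*(-43) = 4 - 645 = -641)
p(19, u(-1))*(c + 141) = 19*(-641 + 141) = 19*(-500) = -9500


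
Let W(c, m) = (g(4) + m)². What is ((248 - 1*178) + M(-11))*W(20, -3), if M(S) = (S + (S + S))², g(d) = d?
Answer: 1159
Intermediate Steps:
W(c, m) = (4 + m)²
M(S) = 9*S² (M(S) = (S + 2*S)² = (3*S)² = 9*S²)
((248 - 1*178) + M(-11))*W(20, -3) = ((248 - 1*178) + 9*(-11)²)*(4 - 3)² = ((248 - 178) + 9*121)*1² = (70 + 1089)*1 = 1159*1 = 1159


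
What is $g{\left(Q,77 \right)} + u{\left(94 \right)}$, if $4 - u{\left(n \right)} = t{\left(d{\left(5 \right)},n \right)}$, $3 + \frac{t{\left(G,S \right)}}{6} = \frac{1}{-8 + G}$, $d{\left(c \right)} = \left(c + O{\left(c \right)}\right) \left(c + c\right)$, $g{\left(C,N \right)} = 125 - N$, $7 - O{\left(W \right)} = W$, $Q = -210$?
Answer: $\frac{2167}{31} \approx 69.903$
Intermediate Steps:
$O{\left(W \right)} = 7 - W$
$d{\left(c \right)} = 14 c$ ($d{\left(c \right)} = \left(c - \left(-7 + c\right)\right) \left(c + c\right) = 7 \cdot 2 c = 14 c$)
$t{\left(G,S \right)} = -18 + \frac{6}{-8 + G}$
$u{\left(n \right)} = \frac{679}{31}$ ($u{\left(n \right)} = 4 - \frac{6 \left(25 - 3 \cdot 14 \cdot 5\right)}{-8 + 14 \cdot 5} = 4 - \frac{6 \left(25 - 210\right)}{-8 + 70} = 4 - \frac{6 \left(25 - 210\right)}{62} = 4 - 6 \cdot \frac{1}{62} \left(-185\right) = 4 - - \frac{555}{31} = 4 + \frac{555}{31} = \frac{679}{31}$)
$g{\left(Q,77 \right)} + u{\left(94 \right)} = \left(125 - 77\right) + \frac{679}{31} = 48 + \frac{679}{31} = \frac{2167}{31}$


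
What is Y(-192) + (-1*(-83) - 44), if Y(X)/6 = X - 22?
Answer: -1245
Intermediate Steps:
Y(X) = -132 + 6*X (Y(X) = 6*(X - 22) = 6*(-22 + X) = -132 + 6*X)
Y(-192) + (-1*(-83) - 44) = (-132 + 6*(-192)) + (-1*(-83) - 44) = (-132 - 1152) + (83 - 44) = -1284 + 39 = -1245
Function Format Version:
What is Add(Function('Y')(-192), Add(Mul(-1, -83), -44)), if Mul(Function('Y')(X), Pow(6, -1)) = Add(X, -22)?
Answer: -1245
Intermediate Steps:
Function('Y')(X) = Add(-132, Mul(6, X)) (Function('Y')(X) = Mul(6, Add(X, -22)) = Mul(6, Add(-22, X)) = Add(-132, Mul(6, X)))
Add(Function('Y')(-192), Add(Mul(-1, -83), -44)) = Add(Add(-132, Mul(6, -192)), Add(Mul(-1, -83), -44)) = Add(Add(-132, -1152), Add(83, -44)) = Add(-1284, 39) = -1245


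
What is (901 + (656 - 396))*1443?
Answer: 1675323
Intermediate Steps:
(901 + (656 - 396))*1443 = (901 + 260)*1443 = 1161*1443 = 1675323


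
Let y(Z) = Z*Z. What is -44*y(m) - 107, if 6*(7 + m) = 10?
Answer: -12227/9 ≈ -1358.6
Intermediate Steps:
m = -16/3 (m = -7 + (1/6)*10 = -7 + 5/3 = -16/3 ≈ -5.3333)
y(Z) = Z**2
-44*y(m) - 107 = -44*(-16/3)**2 - 107 = -44*256/9 - 107 = -11264/9 - 107 = -12227/9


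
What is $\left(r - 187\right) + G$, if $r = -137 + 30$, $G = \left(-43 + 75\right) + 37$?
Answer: $-225$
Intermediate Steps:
$G = 69$ ($G = 32 + 37 = 69$)
$r = -107$
$\left(r - 187\right) + G = \left(-107 - 187\right) + 69 = -294 + 69 = -225$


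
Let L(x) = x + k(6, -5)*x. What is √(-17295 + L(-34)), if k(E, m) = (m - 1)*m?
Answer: I*√18349 ≈ 135.46*I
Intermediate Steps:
k(E, m) = m*(-1 + m) (k(E, m) = (-1 + m)*m = m*(-1 + m))
L(x) = 31*x (L(x) = x + (-5*(-1 - 5))*x = x + (-5*(-6))*x = x + 30*x = 31*x)
√(-17295 + L(-34)) = √(-17295 + 31*(-34)) = √(-17295 - 1054) = √(-18349) = I*√18349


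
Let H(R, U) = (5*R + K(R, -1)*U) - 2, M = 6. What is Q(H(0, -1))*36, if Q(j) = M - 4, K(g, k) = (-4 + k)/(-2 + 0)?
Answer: 72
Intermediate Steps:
K(g, k) = 2 - k/2 (K(g, k) = (-4 + k)/(-2) = (-4 + k)*(-½) = 2 - k/2)
H(R, U) = -2 + 5*R + 5*U/2 (H(R, U) = (5*R + (2 - ½*(-1))*U) - 2 = (5*R + (2 + ½)*U) - 2 = (5*R + 5*U/2) - 2 = -2 + 5*R + 5*U/2)
Q(j) = 2 (Q(j) = 6 - 4 = 2)
Q(H(0, -1))*36 = 2*36 = 72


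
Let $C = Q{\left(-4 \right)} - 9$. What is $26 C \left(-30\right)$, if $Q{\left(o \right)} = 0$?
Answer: $7020$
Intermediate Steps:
$C = -9$ ($C = 0 - 9 = -9$)
$26 C \left(-30\right) = 26 \left(-9\right) \left(-30\right) = \left(-234\right) \left(-30\right) = 7020$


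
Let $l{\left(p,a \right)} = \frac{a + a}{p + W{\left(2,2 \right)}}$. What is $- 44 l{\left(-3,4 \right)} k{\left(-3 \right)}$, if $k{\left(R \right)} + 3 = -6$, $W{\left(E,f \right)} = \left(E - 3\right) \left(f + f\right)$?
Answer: $- \frac{3168}{7} \approx -452.57$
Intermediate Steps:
$W{\left(E,f \right)} = 2 f \left(-3 + E\right)$ ($W{\left(E,f \right)} = \left(-3 + E\right) 2 f = 2 f \left(-3 + E\right)$)
$l{\left(p,a \right)} = \frac{2 a}{-4 + p}$ ($l{\left(p,a \right)} = \frac{a + a}{p + 2 \cdot 2 \left(-3 + 2\right)} = \frac{2 a}{p + 2 \cdot 2 \left(-1\right)} = \frac{2 a}{p - 4} = \frac{2 a}{-4 + p}$)
$k{\left(R \right)} = -9$ ($k{\left(R \right)} = -3 - 6 = -9$)
$- 44 l{\left(-3,4 \right)} k{\left(-3 \right)} = - 44 \cdot 2 \cdot 4 \frac{1}{-4 - 3} \left(-9\right) = - 44 \cdot 2 \cdot 4 \frac{1}{-7} \left(-9\right) = - 44 \cdot 2 \cdot 4 \left(- \frac{1}{7}\right) \left(-9\right) = \left(-44\right) \left(- \frac{8}{7}\right) \left(-9\right) = \frac{352}{7} \left(-9\right) = - \frac{3168}{7}$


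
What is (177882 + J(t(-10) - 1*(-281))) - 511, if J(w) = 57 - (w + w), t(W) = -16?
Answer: 176898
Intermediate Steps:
J(w) = 57 - 2*w
(177882 + J(t(-10) - 1*(-281))) - 511 = (177882 + (57 - 2*(-16 - 1*(-281)))) - 511 = (177882 + (57 - 2*(-16 + 281))) - 511 = (177882 + (57 - 2*265)) - 511 = (177882 + (57 - 530)) - 511 = (177882 - 473) - 511 = 177409 - 511 = 176898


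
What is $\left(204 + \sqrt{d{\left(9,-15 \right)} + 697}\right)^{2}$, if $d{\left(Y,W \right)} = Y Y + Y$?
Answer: $\left(204 + \sqrt{787}\right)^{2} \approx 53849.0$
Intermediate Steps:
$d{\left(Y,W \right)} = Y + Y^{2}$ ($d{\left(Y,W \right)} = Y^{2} + Y = Y + Y^{2}$)
$\left(204 + \sqrt{d{\left(9,-15 \right)} + 697}\right)^{2} = \left(204 + \sqrt{9 \left(1 + 9\right) + 697}\right)^{2} = \left(204 + \sqrt{9 \cdot 10 + 697}\right)^{2} = \left(204 + \sqrt{90 + 697}\right)^{2} = \left(204 + \sqrt{787}\right)^{2}$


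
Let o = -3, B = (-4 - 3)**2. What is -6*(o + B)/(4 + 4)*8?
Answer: -276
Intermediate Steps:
B = 49 (B = (-7)**2 = 49)
-6*(o + B)/(4 + 4)*8 = -6*(-3 + 49)/(4 + 4)*8 = -276/8*8 = -6*23/4*8 = -69/2*8 = -276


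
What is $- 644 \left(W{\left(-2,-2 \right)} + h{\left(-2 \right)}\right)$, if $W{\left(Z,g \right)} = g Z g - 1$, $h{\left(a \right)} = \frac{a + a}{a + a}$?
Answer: $5152$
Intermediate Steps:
$h{\left(a \right)} = 1$ ($h{\left(a \right)} = \frac{2 a}{2 a} = 2 a \frac{1}{2 a} = 1$)
$W{\left(Z,g \right)} = -1 + Z g^{2}$ ($W{\left(Z,g \right)} = Z g g - 1 = Z g^{2} - 1 = -1 + Z g^{2}$)
$- 644 \left(W{\left(-2,-2 \right)} + h{\left(-2 \right)}\right) = - 644 \left(\left(-1 - 2 \left(-2\right)^{2}\right) + 1\right) = - 644 \left(\left(-1 - 8\right) + 1\right) = - 644 \left(-9 + 1\right) = \left(-644\right) \left(-8\right) = 5152$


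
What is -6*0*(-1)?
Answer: 0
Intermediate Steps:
-6*0*(-1) = -6*0 = -1*0 = 0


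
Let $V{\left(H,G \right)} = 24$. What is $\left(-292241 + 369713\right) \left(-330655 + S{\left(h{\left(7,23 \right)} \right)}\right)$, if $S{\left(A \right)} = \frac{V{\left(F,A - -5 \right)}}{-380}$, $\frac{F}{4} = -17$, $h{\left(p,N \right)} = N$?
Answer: $- \frac{2433568360032}{95} \approx -2.5617 \cdot 10^{10}$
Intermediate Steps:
$F = -68$ ($F = 4 \left(-17\right) = -68$)
$S{\left(A \right)} = - \frac{6}{95}$ ($S{\left(A \right)} = \frac{24}{-380} = 24 \left(- \frac{1}{380}\right) = - \frac{6}{95}$)
$\left(-292241 + 369713\right) \left(-330655 + S{\left(h{\left(7,23 \right)} \right)}\right) = \left(-292241 + 369713\right) \left(-330655 - \frac{6}{95}\right) = 77472 \left(- \frac{31412231}{95}\right) = - \frac{2433568360032}{95}$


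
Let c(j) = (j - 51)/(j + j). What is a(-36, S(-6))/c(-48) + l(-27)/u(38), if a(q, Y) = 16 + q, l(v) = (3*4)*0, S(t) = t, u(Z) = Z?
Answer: -640/33 ≈ -19.394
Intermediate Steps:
l(v) = 0 (l(v) = 12*0 = 0)
c(j) = (-51 + j)/(2*j) (c(j) = (-51 + j)/((2*j)) = (-51 + j)*(1/(2*j)) = (-51 + j)/(2*j))
a(-36, S(-6))/c(-48) + l(-27)/u(38) = (16 - 36)/(((½)*(-51 - 48)/(-48))) + 0/38 = -20/((½)*(-1/48)*(-99)) + 0*(1/38) = -20/33/32 + 0 = -20*32/33 + 0 = -640/33 + 0 = -640/33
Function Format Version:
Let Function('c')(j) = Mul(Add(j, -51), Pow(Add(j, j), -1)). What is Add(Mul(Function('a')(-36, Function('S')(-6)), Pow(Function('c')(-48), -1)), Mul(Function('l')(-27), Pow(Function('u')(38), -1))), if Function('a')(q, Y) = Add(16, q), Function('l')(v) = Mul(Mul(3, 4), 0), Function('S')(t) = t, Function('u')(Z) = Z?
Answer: Rational(-640, 33) ≈ -19.394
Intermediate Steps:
Function('l')(v) = 0 (Function('l')(v) = Mul(12, 0) = 0)
Function('c')(j) = Mul(Rational(1, 2), Pow(j, -1), Add(-51, j)) (Function('c')(j) = Mul(Add(-51, j), Pow(Mul(2, j), -1)) = Mul(Add(-51, j), Mul(Rational(1, 2), Pow(j, -1))) = Mul(Rational(1, 2), Pow(j, -1), Add(-51, j)))
Add(Mul(Function('a')(-36, Function('S')(-6)), Pow(Function('c')(-48), -1)), Mul(Function('l')(-27), Pow(Function('u')(38), -1))) = Add(Mul(Add(16, -36), Pow(Mul(Rational(1, 2), Pow(-48, -1), Add(-51, -48)), -1)), Mul(0, Pow(38, -1))) = Add(Mul(-20, Pow(Mul(Rational(1, 2), Rational(-1, 48), -99), -1)), Mul(0, Rational(1, 38))) = Add(Mul(-20, Pow(Rational(33, 32), -1)), 0) = Add(Mul(-20, Rational(32, 33)), 0) = Add(Rational(-640, 33), 0) = Rational(-640, 33)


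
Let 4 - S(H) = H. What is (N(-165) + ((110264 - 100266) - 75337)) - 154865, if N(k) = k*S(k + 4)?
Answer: -247429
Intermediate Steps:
S(H) = 4 - H
N(k) = -k**2 (N(k) = k*(4 - (k + 4)) = k*(4 - (4 + k)) = k*(4 + (-4 - k)) = k*(-k) = -k**2)
(N(-165) + ((110264 - 100266) - 75337)) - 154865 = (-1*(-165)**2 + ((110264 - 100266) - 75337)) - 154865 = (-1*27225 + (9998 - 75337)) - 154865 = (-27225 - 65339) - 154865 = -92564 - 154865 = -247429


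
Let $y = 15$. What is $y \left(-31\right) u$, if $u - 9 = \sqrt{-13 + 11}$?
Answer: $-4185 - 465 i \sqrt{2} \approx -4185.0 - 657.61 i$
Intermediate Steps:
$u = 9 + i \sqrt{2}$ ($u = 9 + \sqrt{-13 + 11} = 9 + \sqrt{-2} = 9 + i \sqrt{2} \approx 9.0 + 1.4142 i$)
$y \left(-31\right) u = 15 \left(-31\right) \left(9 + i \sqrt{2}\right) = - 465 \left(9 + i \sqrt{2}\right) = -4185 - 465 i \sqrt{2}$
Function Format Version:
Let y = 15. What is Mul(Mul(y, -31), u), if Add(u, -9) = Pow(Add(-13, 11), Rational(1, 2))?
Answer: Add(-4185, Mul(-465, I, Pow(2, Rational(1, 2)))) ≈ Add(-4185.0, Mul(-657.61, I))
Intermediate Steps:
u = Add(9, Mul(I, Pow(2, Rational(1, 2)))) (u = Add(9, Pow(Add(-13, 11), Rational(1, 2))) = Add(9, Pow(-2, Rational(1, 2))) = Add(9, Mul(I, Pow(2, Rational(1, 2)))) ≈ Add(9.0000, Mul(1.4142, I)))
Mul(Mul(y, -31), u) = Mul(Mul(15, -31), Add(9, Mul(I, Pow(2, Rational(1, 2))))) = Mul(-465, Add(9, Mul(I, Pow(2, Rational(1, 2))))) = Add(-4185, Mul(-465, I, Pow(2, Rational(1, 2))))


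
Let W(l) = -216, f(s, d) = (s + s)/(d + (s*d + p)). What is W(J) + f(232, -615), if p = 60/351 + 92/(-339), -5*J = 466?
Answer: -409219111512/1894504523 ≈ -216.00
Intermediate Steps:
J = -466/5 (J = -1/5*466 = -466/5 ≈ -93.200)
p = -1328/13221 (p = 60*(1/351) + 92*(-1/339) = 20/117 - 92/339 = -1328/13221 ≈ -0.10045)
f(s, d) = 2*s/(-1328/13221 + d + d*s) (f(s, d) = (s + s)/(d + (s*d - 1328/13221)) = (2*s)/(d + (d*s - 1328/13221)) = (2*s)/(d + (-1328/13221 + d*s)) = (2*s)/(-1328/13221 + d + d*s) = 2*s/(-1328/13221 + d + d*s))
W(J) + f(232, -615) = -216 + 26442*232/(-1328 + 13221*(-615) + 13221*(-615)*232) = -216 + 26442*232/(-1328 - 8130915 - 1886372280) = -216 + 26442*232/(-1894504523) = -216 + 26442*232*(-1/1894504523) = -216 - 6134544/1894504523 = -409219111512/1894504523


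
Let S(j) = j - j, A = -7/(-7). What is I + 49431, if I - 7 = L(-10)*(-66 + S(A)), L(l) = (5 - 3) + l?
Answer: 49966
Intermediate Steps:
L(l) = 2 + l
A = 1 (A = -7*(-⅐) = 1)
S(j) = 0
I = 535 (I = 7 + (2 - 10)*(-66 + 0) = 7 - 8*(-66) = 7 + 528 = 535)
I + 49431 = 535 + 49431 = 49966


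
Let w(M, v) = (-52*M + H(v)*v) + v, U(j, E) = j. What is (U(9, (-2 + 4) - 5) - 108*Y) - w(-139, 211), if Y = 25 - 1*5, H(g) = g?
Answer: -54111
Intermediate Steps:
Y = 20 (Y = 25 - 5 = 20)
w(M, v) = v + v² - 52*M (w(M, v) = (-52*M + v*v) + v = (-52*M + v²) + v = (v² - 52*M) + v = v + v² - 52*M)
(U(9, (-2 + 4) - 5) - 108*Y) - w(-139, 211) = (9 - 108*20) - (211 + 211² - 52*(-139)) = (9 - 2160) - (211 + 44521 + 7228) = -2151 - 1*51960 = -2151 - 51960 = -54111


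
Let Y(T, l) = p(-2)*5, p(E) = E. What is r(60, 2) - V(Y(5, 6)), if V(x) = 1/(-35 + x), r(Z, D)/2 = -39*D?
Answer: -7019/45 ≈ -155.98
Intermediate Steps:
r(Z, D) = -78*D (r(Z, D) = 2*(-39*D) = -78*D)
Y(T, l) = -10 (Y(T, l) = -2*5 = -10)
r(60, 2) - V(Y(5, 6)) = -78*2 - 1/(-35 - 10) = -156 - 1/(-45) = -156 - 1*(-1/45) = -156 + 1/45 = -7019/45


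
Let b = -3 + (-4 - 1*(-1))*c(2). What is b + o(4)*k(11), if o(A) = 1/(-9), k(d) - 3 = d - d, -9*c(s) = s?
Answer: -8/3 ≈ -2.6667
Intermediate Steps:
c(s) = -s/9
k(d) = 3 (k(d) = 3 + (d - d) = 3 + 0 = 3)
o(A) = -1/9
b = -7/3 (b = -3 + (-4 - 1*(-1))*(-1/9*2) = -3 + (-4 + 1)*(-2/9) = -3 - 3*(-2/9) = -3 + 2/3 = -7/3 ≈ -2.3333)
b + o(4)*k(11) = -7/3 - 1/9*3 = -7/3 - 1/3 = -8/3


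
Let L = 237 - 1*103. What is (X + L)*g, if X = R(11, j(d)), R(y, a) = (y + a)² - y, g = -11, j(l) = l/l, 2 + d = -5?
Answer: -2937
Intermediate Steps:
d = -7 (d = -2 - 5 = -7)
j(l) = 1
R(y, a) = (a + y)² - y
X = 133 (X = (1 + 11)² - 1*11 = 12² - 11 = 144 - 11 = 133)
L = 134 (L = 237 - 103 = 134)
(X + L)*g = (133 + 134)*(-11) = 267*(-11) = -2937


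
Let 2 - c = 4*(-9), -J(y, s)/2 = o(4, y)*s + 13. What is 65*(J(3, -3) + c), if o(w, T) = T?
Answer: 1950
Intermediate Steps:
J(y, s) = -26 - 2*s*y (J(y, s) = -2*(y*s + 13) = -2*(s*y + 13) = -2*(13 + s*y) = -26 - 2*s*y)
c = 38 (c = 2 - 4*(-9) = 2 - 1*(-36) = 2 + 36 = 38)
65*(J(3, -3) + c) = 65*((-26 - 2*(-3)*3) + 38) = 65*((-26 + 18) + 38) = 65*(-8 + 38) = 65*30 = 1950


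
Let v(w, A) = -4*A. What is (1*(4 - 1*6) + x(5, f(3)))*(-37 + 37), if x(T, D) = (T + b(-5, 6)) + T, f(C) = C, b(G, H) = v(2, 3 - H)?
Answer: 0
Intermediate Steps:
b(G, H) = -12 + 4*H (b(G, H) = -4*(3 - H) = -12 + 4*H)
x(T, D) = 12 + 2*T (x(T, D) = (T + (-12 + 4*6)) + T = (T + (-12 + 24)) + T = (T + 12) + T = (12 + T) + T = 12 + 2*T)
(1*(4 - 1*6) + x(5, f(3)))*(-37 + 37) = (1*(4 - 1*6) + (12 + 2*5))*(-37 + 37) = (1*(4 - 6) + (12 + 10))*0 = (1*(-2) + 22)*0 = (-2 + 22)*0 = 20*0 = 0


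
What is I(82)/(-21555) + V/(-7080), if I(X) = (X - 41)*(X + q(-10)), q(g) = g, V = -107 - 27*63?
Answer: 50198/423915 ≈ 0.11842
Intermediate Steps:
V = -1808 (V = -107 - 1701 = -1808)
I(X) = (-41 + X)*(-10 + X) (I(X) = (X - 41)*(X - 10) = (-41 + X)*(-10 + X))
I(82)/(-21555) + V/(-7080) = (410 + 82² - 51*82)/(-21555) - 1808/(-7080) = (410 + 6724 - 4182)*(-1/21555) - 1808*(-1/7080) = 2952*(-1/21555) + 226/885 = -328/2395 + 226/885 = 50198/423915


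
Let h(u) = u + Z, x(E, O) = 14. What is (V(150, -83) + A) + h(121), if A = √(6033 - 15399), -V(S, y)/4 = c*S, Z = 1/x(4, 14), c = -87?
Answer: 732495/14 + I*√9366 ≈ 52321.0 + 96.778*I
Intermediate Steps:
Z = 1/14 ≈ 0.071429
V(S, y) = 348*S (V(S, y) = -(-348)*S = 348*S)
A = I*√9366 (A = √(-9366) = I*√9366 ≈ 96.778*I)
h(u) = 1/14 + u (h(u) = u + 1/14 = 1/14 + u)
(V(150, -83) + A) + h(121) = (348*150 + I*√9366) + (1/14 + 121) = (52200 + I*√9366) + 1695/14 = 732495/14 + I*√9366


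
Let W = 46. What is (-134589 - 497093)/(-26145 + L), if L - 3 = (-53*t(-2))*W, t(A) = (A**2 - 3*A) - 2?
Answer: 315841/22823 ≈ 13.839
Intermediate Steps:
t(A) = -2 + A**2 - 3*A
L = -19501 (L = 3 - 53*(-2 + (-2)**2 - 3*(-2))*46 = 3 - 53*(-2 + 4 + 6)*46 = 3 - 53*8*46 = 3 - 424*46 = 3 - 19504 = -19501)
(-134589 - 497093)/(-26145 + L) = (-134589 - 497093)/(-26145 - 19501) = -631682/(-45646) = -631682*(-1/45646) = 315841/22823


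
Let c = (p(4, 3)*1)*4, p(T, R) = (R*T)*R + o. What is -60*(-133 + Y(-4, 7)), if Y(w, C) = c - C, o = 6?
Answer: -1680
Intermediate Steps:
p(T, R) = 6 + T*R² (p(T, R) = (R*T)*R + 6 = T*R² + 6 = 6 + T*R²)
c = 168 (c = ((6 + 4*3²)*1)*4 = ((6 + 4*9)*1)*4 = ((6 + 36)*1)*4 = (42*1)*4 = 42*4 = 168)
Y(w, C) = 168 - C
-60*(-133 + Y(-4, 7)) = -60*(-133 + (168 - 1*7)) = -60*(-133 + (168 - 7)) = -60*(-133 + 161) = -60*28 = -1680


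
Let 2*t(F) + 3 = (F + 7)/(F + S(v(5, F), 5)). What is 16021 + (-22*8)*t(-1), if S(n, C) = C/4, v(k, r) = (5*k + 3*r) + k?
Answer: 14173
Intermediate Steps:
v(k, r) = 3*r + 6*k (v(k, r) = (3*r + 5*k) + k = 3*r + 6*k)
S(n, C) = C/4 (S(n, C) = C*(¼) = C/4)
t(F) = -3/2 + (7 + F)/(2*(5/4 + F)) (t(F) = -3/2 + ((F + 7)/(F + (¼)*5))/2 = -3/2 + ((7 + F)/(F + 5/4))/2 = -3/2 + ((7 + F)/(5/4 + F))/2 = -3/2 + (7 + F)/(2*(5/4 + F)))
16021 + (-22*8)*t(-1) = 16021 + (-22*8)*((13 - 8*(-1))/(2*(5 + 4*(-1)))) = 16021 - 88*(13 + 8)/(5 - 4) = 16021 - 88*21/1 = 16021 - 88*21 = 16021 - 176*21/2 = 16021 - 1848 = 14173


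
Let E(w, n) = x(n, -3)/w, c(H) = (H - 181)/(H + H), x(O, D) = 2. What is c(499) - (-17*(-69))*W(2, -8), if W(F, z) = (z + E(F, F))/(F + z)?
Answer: -1365445/998 ≈ -1368.2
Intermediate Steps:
c(H) = (-181 + H)/(2*H) (c(H) = (-181 + H)/((2*H)) = (-181 + H)*(1/(2*H)) = (-181 + H)/(2*H))
E(w, n) = 2/w
W(F, z) = (z + 2/F)/(F + z)
c(499) - (-17*(-69))*W(2, -8) = (1/2)*(-181 + 499)/499 - (-17*(-69))*(2 + 2*(-8))/(2*(2 - 8)) = (1/2)*(1/499)*318 - 1173*(1/2)*(2 - 16)/(-6) = 159/499 - 1173*(1/2)*(-1/6)*(-14) = 159/499 - 1173*7/6 = 159/499 - 1*2737/2 = 159/499 - 2737/2 = -1365445/998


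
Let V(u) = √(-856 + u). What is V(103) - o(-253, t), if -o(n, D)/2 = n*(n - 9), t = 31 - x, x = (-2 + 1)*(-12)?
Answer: 132572 + I*√753 ≈ 1.3257e+5 + 27.441*I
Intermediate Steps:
x = 12 (x = -1*(-12) = 12)
t = 19 (t = 31 - 1*12 = 31 - 12 = 19)
o(n, D) = -2*n*(-9 + n) (o(n, D) = -2*n*(n - 9) = -2*n*(-9 + n))
V(103) - o(-253, t) = √(-856 + 103) - 2*(-253)*(9 - 1*(-253)) = √(-753) - 2*(-253)*(9 + 253) = I*√753 - 2*(-253)*262 = I*√753 - 1*(-132572) = I*√753 + 132572 = 132572 + I*√753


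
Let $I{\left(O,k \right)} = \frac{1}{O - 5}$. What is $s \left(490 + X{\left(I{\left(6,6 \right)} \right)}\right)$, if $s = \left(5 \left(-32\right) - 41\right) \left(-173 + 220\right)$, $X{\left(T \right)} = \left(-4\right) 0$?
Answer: $-4629030$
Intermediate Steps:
$I{\left(O,k \right)} = \frac{1}{-5 + O}$
$X{\left(T \right)} = 0$
$s = -9447$ ($s = \left(-160 - 41\right) 47 = \left(-201\right) 47 = -9447$)
$s \left(490 + X{\left(I{\left(6,6 \right)} \right)}\right) = - 9447 \left(490 + 0\right) = \left(-9447\right) 490 = -4629030$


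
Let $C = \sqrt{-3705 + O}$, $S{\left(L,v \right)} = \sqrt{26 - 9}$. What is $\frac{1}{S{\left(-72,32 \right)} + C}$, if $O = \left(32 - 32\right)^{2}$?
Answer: $\frac{1}{\sqrt{17} + i \sqrt{3705}} \approx 0.0011078 - 0.016354 i$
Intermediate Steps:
$O = 0$ ($O = 0^{2} = 0$)
$S{\left(L,v \right)} = \sqrt{17}$
$C = i \sqrt{3705}$ ($C = \sqrt{-3705 + 0} = \sqrt{-3705} = i \sqrt{3705} \approx 60.869 i$)
$\frac{1}{S{\left(-72,32 \right)} + C} = \frac{1}{\sqrt{17} + i \sqrt{3705}}$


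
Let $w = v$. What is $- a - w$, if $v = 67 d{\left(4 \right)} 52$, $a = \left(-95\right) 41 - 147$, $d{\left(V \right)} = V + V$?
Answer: $-23830$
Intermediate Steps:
$d{\left(V \right)} = 2 V$
$a = -4042$ ($a = -3895 - 147 = -4042$)
$v = 27872$ ($v = 67 \cdot 2 \cdot 4 \cdot 52 = 67 \cdot 8 \cdot 52 = 536 \cdot 52 = 27872$)
$w = 27872$
$- a - w = \left(-1\right) \left(-4042\right) - 27872 = 4042 - 27872 = -23830$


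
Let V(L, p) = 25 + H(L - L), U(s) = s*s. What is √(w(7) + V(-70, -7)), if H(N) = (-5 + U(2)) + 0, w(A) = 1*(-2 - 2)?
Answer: 2*√5 ≈ 4.4721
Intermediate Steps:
U(s) = s²
w(A) = -4 (w(A) = 1*(-4) = -4)
H(N) = -1 (H(N) = (-5 + 2²) + 0 = (-5 + 4) + 0 = -1 + 0 = -1)
V(L, p) = 24 (V(L, p) = 25 - 1 = 24)
√(w(7) + V(-70, -7)) = √(-4 + 24) = √20 = 2*√5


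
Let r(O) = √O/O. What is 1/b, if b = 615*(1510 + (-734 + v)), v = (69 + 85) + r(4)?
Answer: 2/1144515 ≈ 1.7475e-6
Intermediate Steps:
r(O) = O^(-½)
v = 309/2 (v = (69 + 85) + 4^(-½) = 154 + ½ = 309/2 ≈ 154.50)
b = 1144515/2 (b = 615*(1510 + (-734 + 309/2)) = 615*(1510 - 1159/2) = 615*(1861/2) = 1144515/2 ≈ 5.7226e+5)
1/b = 1/(1144515/2) = 2/1144515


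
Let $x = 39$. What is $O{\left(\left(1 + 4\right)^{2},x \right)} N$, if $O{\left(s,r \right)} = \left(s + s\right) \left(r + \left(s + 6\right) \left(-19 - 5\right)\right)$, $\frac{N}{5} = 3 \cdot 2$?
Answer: $-1057500$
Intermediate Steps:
$N = 30$ ($N = 5 \cdot 3 \cdot 2 = 5 \cdot 6 = 30$)
$O{\left(s,r \right)} = 2 s \left(-144 + r - 24 s\right)$ ($O{\left(s,r \right)} = 2 s \left(r + \left(6 + s\right) \left(-24\right)\right) = 2 s \left(r - \left(144 + 24 s\right)\right) = 2 s \left(-144 + r - 24 s\right)$)
$O{\left(\left(1 + 4\right)^{2},x \right)} N = 2 \left(1 + 4\right)^{2} \left(-144 + 39 - 24 \left(1 + 4\right)^{2}\right) 30 = 2 \cdot 5^{2} \left(-144 + 39 - 24 \cdot 5^{2}\right) 30 = 2 \cdot 25 \left(-144 + 39 - 600\right) 30 = 2 \cdot 25 \left(-705\right) 30 = \left(-35250\right) 30 = -1057500$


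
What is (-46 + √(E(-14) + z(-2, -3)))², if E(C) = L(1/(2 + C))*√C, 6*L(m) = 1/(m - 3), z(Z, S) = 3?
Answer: (1702 - √37*√(111 - 2*I*√14))²/1369 ≈ 1959.6 + 5.1661*I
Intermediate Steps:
L(m) = 1/(6*(-3 + m)) (L(m) = 1/(6*(m - 3)) = 1/(6*(-3 + m)))
E(C) = √C/(6*(-3 + 1/(2 + C))) (E(C) = (1/(6*(-3 + 1/(2 + C))))*√C = √C/(6*(-3 + 1/(2 + C))))
(-46 + √(E(-14) + z(-2, -3)))² = (-46 + √(√(-14)*(-2 - 1*(-14))/(6*(5 + 3*(-14))) + 3))² = (-46 + √((I*√14)*(-2 + 14)/(6*(5 - 42)) + 3))² = (-46 + √((⅙)*(I*√14)*12/(-37) + 3))² = (-46 + √((⅙)*(I*√14)*(-1/37)*12 + 3))² = (-46 + √(-2*I*√14/37 + 3))² = (-46 + √(3 - 2*I*√14/37))²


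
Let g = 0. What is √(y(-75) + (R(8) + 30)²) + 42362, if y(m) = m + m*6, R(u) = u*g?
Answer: 42362 + 5*√15 ≈ 42381.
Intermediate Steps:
R(u) = 0 (R(u) = u*0 = 0)
y(m) = 7*m (y(m) = m + 6*m = 7*m)
√(y(-75) + (R(8) + 30)²) + 42362 = √(7*(-75) + (0 + 30)²) + 42362 = √(-525 + 30²) + 42362 = √(-525 + 900) + 42362 = √375 + 42362 = 5*√15 + 42362 = 42362 + 5*√15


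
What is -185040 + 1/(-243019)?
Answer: -44968235761/243019 ≈ -1.8504e+5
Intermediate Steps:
-185040 + 1/(-243019) = -185040 - 1/243019 = -44968235761/243019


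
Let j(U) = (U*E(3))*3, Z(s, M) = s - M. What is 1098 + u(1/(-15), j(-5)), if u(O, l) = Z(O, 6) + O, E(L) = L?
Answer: 16378/15 ≈ 1091.9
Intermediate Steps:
j(U) = 9*U (j(U) = (U*3)*3 = (3*U)*3 = 9*U)
u(O, l) = -6 + 2*O (u(O, l) = (O - 1*6) + O = (O - 6) + O = (-6 + O) + O = -6 + 2*O)
1098 + u(1/(-15), j(-5)) = 1098 + (-6 + 2/(-15)) = 1098 + (-6 + 2*(-1/15)) = 1098 + (-6 - 2/15) = 1098 - 92/15 = 16378/15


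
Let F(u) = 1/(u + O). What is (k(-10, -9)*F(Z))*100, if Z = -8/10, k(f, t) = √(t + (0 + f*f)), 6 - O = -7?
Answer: 500*√91/61 ≈ 78.192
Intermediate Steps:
O = 13 (O = 6 - 1*(-7) = 6 + 7 = 13)
k(f, t) = √(t + f²) (k(f, t) = √(t + (0 + f²)) = √(t + f²))
Z = -⅘ (Z = -8*⅒ = -⅘ ≈ -0.80000)
F(u) = 1/(13 + u) (F(u) = 1/(u + 13) = 1/(13 + u))
(k(-10, -9)*F(Z))*100 = (√(-9 + (-10)²)/(13 - ⅘))*100 = (√(-9 + 100)/(61/5))*100 = (√91*(5/61))*100 = (5*√91/61)*100 = 500*√91/61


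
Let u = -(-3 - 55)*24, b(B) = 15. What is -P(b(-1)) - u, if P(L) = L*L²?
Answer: -4767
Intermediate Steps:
P(L) = L³
u = 1392 (u = -(-58)*24 = -1*(-1392) = 1392)
-P(b(-1)) - u = -1*15³ - 1*1392 = -1*3375 - 1392 = -3375 - 1392 = -4767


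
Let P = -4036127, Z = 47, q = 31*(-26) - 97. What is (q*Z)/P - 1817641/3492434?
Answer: -7188007525013/14095907163118 ≈ -0.50994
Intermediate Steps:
q = -903 (q = -806 - 97 = -903)
(q*Z)/P - 1817641/3492434 = -903*47/(-4036127) - 1817641/3492434 = -42441*(-1/4036127) - 1817641*1/3492434 = 42441/4036127 - 1817641/3492434 = -7188007525013/14095907163118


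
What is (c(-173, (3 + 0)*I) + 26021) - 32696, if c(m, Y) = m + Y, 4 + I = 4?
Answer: -6848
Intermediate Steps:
I = 0 (I = -4 + 4 = 0)
c(m, Y) = Y + m
(c(-173, (3 + 0)*I) + 26021) - 32696 = (((3 + 0)*0 - 173) + 26021) - 32696 = ((3*0 - 173) + 26021) - 32696 = ((0 - 173) + 26021) - 32696 = (-173 + 26021) - 32696 = 25848 - 32696 = -6848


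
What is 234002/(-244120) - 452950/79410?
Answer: -6457812641/969278460 ≈ -6.6625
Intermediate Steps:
234002/(-244120) - 452950/79410 = 234002*(-1/244120) - 452950*1/79410 = -117001/122060 - 45295/7941 = -6457812641/969278460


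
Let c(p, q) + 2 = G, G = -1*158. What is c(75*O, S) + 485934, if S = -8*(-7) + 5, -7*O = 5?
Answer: 485774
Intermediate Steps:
O = -5/7 (O = -1/7*5 = -5/7 ≈ -0.71429)
S = 61 (S = 56 + 5 = 61)
G = -158
c(p, q) = -160 (c(p, q) = -2 - 158 = -160)
c(75*O, S) + 485934 = -160 + 485934 = 485774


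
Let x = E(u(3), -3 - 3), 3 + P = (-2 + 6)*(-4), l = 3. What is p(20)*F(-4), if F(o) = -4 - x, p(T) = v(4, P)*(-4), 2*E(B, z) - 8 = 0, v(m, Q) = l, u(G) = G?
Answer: 96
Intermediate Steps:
P = -19 (P = -3 + (-2 + 6)*(-4) = -3 + 4*(-4) = -3 - 16 = -19)
v(m, Q) = 3
E(B, z) = 4 (E(B, z) = 4 + (½)*0 = 4 + 0 = 4)
x = 4
p(T) = -12 (p(T) = 3*(-4) = -12)
F(o) = -8 (F(o) = -4 - 1*4 = -4 - 4 = -8)
p(20)*F(-4) = -12*(-8) = 96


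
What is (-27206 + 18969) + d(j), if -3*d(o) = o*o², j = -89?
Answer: 680258/3 ≈ 2.2675e+5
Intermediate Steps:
d(o) = -o³/3 (d(o) = -o*o²/3 = -o³/3)
(-27206 + 18969) + d(j) = (-27206 + 18969) - ⅓*(-89)³ = -8237 - ⅓*(-704969) = -8237 + 704969/3 = 680258/3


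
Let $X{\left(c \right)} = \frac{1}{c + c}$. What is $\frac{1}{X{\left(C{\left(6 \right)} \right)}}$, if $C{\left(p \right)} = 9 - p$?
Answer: $6$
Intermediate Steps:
$X{\left(c \right)} = \frac{1}{2 c}$
$\frac{1}{X{\left(C{\left(6 \right)} \right)}} = \frac{1}{\frac{1}{2} \frac{1}{9 - 6}} = \frac{1}{\frac{1}{2} \cdot \frac{1}{3}} = \frac{1}{\frac{1}{6}} = 6$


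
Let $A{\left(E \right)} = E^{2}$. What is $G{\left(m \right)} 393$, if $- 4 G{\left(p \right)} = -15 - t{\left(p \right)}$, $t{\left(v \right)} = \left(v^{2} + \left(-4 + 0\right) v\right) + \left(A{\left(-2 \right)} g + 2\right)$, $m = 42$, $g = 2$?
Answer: $\frac{637053}{4} \approx 1.5926 \cdot 10^{5}$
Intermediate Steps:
$t{\left(v \right)} = 10 + v^{2} - 4 v$ ($t{\left(v \right)} = \left(v^{2} + \left(-4 + 0\right) v\right) + \left(\left(-2\right)^{2} \cdot 2 + 2\right) = \left(v^{2} - 4 v\right) + \left(4 \cdot 2 + 2\right) = \left(v^{2} - 4 v\right) + \left(8 + 2\right) = \left(v^{2} - 4 v\right) + 10 = 10 + v^{2} - 4 v$)
$G{\left(p \right)} = \frac{25}{4} - p + \frac{p^{2}}{4}$ ($G{\left(p \right)} = - \frac{-15 - \left(10 + p^{2} - 4 p\right)}{4} = - \frac{-25 - p^{2} + 4 p}{4} = \frac{25}{4} - p + \frac{p^{2}}{4}$)
$G{\left(m \right)} 393 = \left(\frac{25}{4} - 42 + \frac{42^{2}}{4}\right) 393 = \left(\frac{25}{4} - 42 + \frac{1}{4} \cdot 1764\right) 393 = \left(\frac{25}{4} - 42 + 441\right) 393 = \frac{1621}{4} \cdot 393 = \frac{637053}{4}$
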